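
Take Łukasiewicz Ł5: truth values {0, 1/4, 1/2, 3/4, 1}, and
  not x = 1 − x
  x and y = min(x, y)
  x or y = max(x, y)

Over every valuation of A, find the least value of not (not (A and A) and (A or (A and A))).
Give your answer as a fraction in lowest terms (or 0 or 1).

1/2

Take A = 1/2:
A and A = 1/2 and 1/2 = 1/2
not (A and A) = not 1/2 = 1/2
A and A = 1/2 and 1/2 = 1/2
A or (A and A) = 1/2 or 1/2 = 1/2
not (A and A) and (A or (A and A)) = 1/2 and 1/2 = 1/2
not (not (A and A) and (A or (A and A))) = not 1/2 = 1/2
No assignment yields a value below 1/2, so this is the minimum.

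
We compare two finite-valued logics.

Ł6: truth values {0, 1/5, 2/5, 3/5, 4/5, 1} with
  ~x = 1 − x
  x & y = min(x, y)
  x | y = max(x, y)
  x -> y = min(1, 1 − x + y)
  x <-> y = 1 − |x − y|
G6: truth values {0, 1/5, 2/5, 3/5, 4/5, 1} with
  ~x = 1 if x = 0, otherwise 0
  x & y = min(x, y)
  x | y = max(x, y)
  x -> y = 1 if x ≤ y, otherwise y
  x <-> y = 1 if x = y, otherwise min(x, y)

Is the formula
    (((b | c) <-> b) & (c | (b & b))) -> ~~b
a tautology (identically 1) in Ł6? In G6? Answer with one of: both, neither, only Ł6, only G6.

only G6

In Ł6: at b = 0, c = 1/5 the value is 4/5 — not a tautology.
In G6: every assignment gives 1 — tautology.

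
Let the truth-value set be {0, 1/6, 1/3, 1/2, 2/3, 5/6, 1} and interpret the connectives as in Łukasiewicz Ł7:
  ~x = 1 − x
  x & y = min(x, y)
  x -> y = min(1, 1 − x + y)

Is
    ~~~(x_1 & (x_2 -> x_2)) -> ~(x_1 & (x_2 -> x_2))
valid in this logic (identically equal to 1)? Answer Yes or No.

At x_1 = 1/6, x_2 = 1/2, for instance:
x_2 -> x_2 = 1/2 -> 1/2 = 1
x_1 & (x_2 -> x_2) = 1/6 & 1 = 1/6
~(x_1 & (x_2 -> x_2)) = ~1/6 = 5/6
~~(x_1 & (x_2 -> x_2)) = ~5/6 = 1/6
~~~(x_1 & (x_2 -> x_2)) = ~1/6 = 5/6
~~~(x_1 & (x_2 -> x_2)) -> ~(x_1 & (x_2 -> x_2)) = 5/6 -> 5/6 = 1
and checking the remaining 48 assignments likewise gives ≥ 1 in every case.

Yes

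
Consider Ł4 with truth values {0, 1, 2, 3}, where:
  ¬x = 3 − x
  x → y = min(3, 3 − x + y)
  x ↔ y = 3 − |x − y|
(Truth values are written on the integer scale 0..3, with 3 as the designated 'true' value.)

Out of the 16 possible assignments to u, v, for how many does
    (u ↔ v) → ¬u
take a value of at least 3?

u = 0, v = 0 ↦ 3  ≥
u = 0, v = 1 ↦ 3  ≥
u = 0, v = 2 ↦ 3  ≥
u = 0, v = 3 ↦ 3  ≥
u = 1, v = 0 ↦ 3  ≥
u = 1, v = 1 ↦ 2  <
u = 1, v = 2 ↦ 3  ≥
u = 1, v = 3 ↦ 3  ≥
u = 2, v = 0 ↦ 3  ≥
u = 2, v = 1 ↦ 2  <
u = 2, v = 2 ↦ 1  <
u = 2, v = 3 ↦ 2  <
u = 3, v = 0 ↦ 3  ≥
u = 3, v = 1 ↦ 2  <
u = 3, v = 2 ↦ 1  <
u = 3, v = 3 ↦ 0  <
So 9 of the 16 assignments meet the threshold.

9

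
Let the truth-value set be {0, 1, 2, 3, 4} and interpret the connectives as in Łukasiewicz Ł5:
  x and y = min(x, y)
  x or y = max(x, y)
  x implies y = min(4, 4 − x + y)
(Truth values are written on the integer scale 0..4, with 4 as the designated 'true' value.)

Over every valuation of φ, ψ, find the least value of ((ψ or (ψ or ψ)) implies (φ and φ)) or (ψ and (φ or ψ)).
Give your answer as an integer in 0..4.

Take φ = 0, ψ = 2:
ψ or ψ = 2 or 2 = 2
ψ or (ψ or ψ) = 2 or 2 = 2
φ and φ = 0 and 0 = 0
(ψ or (ψ or ψ)) implies (φ and φ) = 2 implies 0 = 2
φ or ψ = 0 or 2 = 2
ψ and (φ or ψ) = 2 and 2 = 2
((ψ or (ψ or ψ)) implies (φ and φ)) or (ψ and (φ or ψ)) = 2 or 2 = 2
No assignment yields a value below 2, so this is the minimum.

2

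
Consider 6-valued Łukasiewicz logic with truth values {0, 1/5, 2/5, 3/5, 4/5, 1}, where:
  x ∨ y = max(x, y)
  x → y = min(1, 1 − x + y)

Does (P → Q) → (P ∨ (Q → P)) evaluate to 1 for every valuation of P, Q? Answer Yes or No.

Counterexample: take P = 0, Q = 1/5.
P → Q = 0 → 1/5 = 1
Q → P = 1/5 → 0 = 4/5
P ∨ (Q → P) = 0 ∨ 4/5 = 4/5
(P → Q) → (P ∨ (Q → P)) = 1 → 4/5 = 4/5
This gives 4/5 ≠ 1.

No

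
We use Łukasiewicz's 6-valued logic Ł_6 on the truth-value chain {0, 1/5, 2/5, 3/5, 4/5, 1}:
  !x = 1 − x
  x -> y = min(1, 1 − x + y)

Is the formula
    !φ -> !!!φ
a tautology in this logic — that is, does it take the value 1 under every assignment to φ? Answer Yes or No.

Yes

φ = 0 ↦ 1
φ = 1/5 ↦ 1
φ = 2/5 ↦ 1
φ = 3/5 ↦ 1
φ = 4/5 ↦ 1
φ = 1 ↦ 1
Every assignment gives a value ≥ 1.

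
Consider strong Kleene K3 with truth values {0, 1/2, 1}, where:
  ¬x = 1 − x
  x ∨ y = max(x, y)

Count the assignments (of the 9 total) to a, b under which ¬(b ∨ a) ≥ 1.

1

a = 0, b = 0 ↦ 1  ≥
a = 0, b = 1/2 ↦ 1/2  <
a = 0, b = 1 ↦ 0  <
a = 1/2, b = 0 ↦ 1/2  <
a = 1/2, b = 1/2 ↦ 1/2  <
a = 1/2, b = 1 ↦ 0  <
a = 1, b = 0 ↦ 0  <
a = 1, b = 1/2 ↦ 0  <
a = 1, b = 1 ↦ 0  <
So 1 of the 9 assignments meets the threshold.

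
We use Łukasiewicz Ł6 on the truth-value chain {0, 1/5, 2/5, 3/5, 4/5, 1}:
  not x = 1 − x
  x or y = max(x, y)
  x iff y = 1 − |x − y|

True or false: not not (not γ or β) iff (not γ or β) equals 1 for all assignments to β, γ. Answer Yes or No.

At β = 1, γ = 3/5, for instance:
not γ = not 3/5 = 2/5
not γ or β = 2/5 or 1 = 1
not (not γ or β) = not 1 = 0
not not (not γ or β) = not 0 = 1
not not (not γ or β) iff (not γ or β) = 1 iff 1 = 1
and checking the remaining 35 assignments likewise gives ≥ 1 in every case.

Yes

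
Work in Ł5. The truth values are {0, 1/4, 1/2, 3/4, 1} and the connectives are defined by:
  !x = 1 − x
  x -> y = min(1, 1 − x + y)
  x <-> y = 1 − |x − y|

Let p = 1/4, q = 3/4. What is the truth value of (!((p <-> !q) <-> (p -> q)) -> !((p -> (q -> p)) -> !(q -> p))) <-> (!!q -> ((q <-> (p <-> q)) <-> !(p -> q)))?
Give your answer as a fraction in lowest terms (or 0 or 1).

1/2

!q = !3/4 = 1/4
p <-> !q = 1/4 <-> 1/4 = 1
p -> q = 1/4 -> 3/4 = 1
(p <-> !q) <-> (p -> q) = 1 <-> 1 = 1
!((p <-> !q) <-> (p -> q)) = !1 = 0
q -> p = 3/4 -> 1/4 = 1/2
p -> (q -> p) = 1/4 -> 1/2 = 1
q -> p = 3/4 -> 1/4 = 1/2
!(q -> p) = !1/2 = 1/2
(p -> (q -> p)) -> !(q -> p) = 1 -> 1/2 = 1/2
!((p -> (q -> p)) -> !(q -> p)) = !1/2 = 1/2
!((p <-> !q) <-> (p -> q)) -> !((p -> (q -> p)) -> !(q -> p)) = 0 -> 1/2 = 1
!q = !3/4 = 1/4
!!q = !1/4 = 3/4
p <-> q = 1/4 <-> 3/4 = 1/2
q <-> (p <-> q) = 3/4 <-> 1/2 = 3/4
p -> q = 1/4 -> 3/4 = 1
!(p -> q) = !1 = 0
(q <-> (p <-> q)) <-> !(p -> q) = 3/4 <-> 0 = 1/4
!!q -> ((q <-> (p <-> q)) <-> !(p -> q)) = 3/4 -> 1/4 = 1/2
(!((p <-> !q) <-> (p -> q)) -> !((p -> (q -> p)) -> !(q -> p))) <-> (!!q -> ((q <-> (p <-> q)) <-> !(p -> q))) = 1 <-> 1/2 = 1/2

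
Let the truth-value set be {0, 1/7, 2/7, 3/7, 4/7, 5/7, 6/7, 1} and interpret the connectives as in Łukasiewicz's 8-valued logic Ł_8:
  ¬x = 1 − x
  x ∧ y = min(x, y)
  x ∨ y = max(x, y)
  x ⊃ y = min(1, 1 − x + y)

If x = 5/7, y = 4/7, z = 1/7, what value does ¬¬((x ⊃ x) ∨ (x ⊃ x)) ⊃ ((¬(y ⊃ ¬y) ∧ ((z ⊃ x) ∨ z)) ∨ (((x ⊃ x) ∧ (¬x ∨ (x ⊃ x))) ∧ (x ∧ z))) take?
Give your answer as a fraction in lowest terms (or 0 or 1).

1/7

x ⊃ x = 5/7 ⊃ 5/7 = 1
x ⊃ x = 5/7 ⊃ 5/7 = 1
(x ⊃ x) ∨ (x ⊃ x) = 1 ∨ 1 = 1
¬((x ⊃ x) ∨ (x ⊃ x)) = ¬1 = 0
¬¬((x ⊃ x) ∨ (x ⊃ x)) = ¬0 = 1
¬y = ¬4/7 = 3/7
y ⊃ ¬y = 4/7 ⊃ 3/7 = 6/7
¬(y ⊃ ¬y) = ¬6/7 = 1/7
z ⊃ x = 1/7 ⊃ 5/7 = 1
(z ⊃ x) ∨ z = 1 ∨ 1/7 = 1
¬(y ⊃ ¬y) ∧ ((z ⊃ x) ∨ z) = 1/7 ∧ 1 = 1/7
x ⊃ x = 5/7 ⊃ 5/7 = 1
¬x = ¬5/7 = 2/7
x ⊃ x = 5/7 ⊃ 5/7 = 1
¬x ∨ (x ⊃ x) = 2/7 ∨ 1 = 1
(x ⊃ x) ∧ (¬x ∨ (x ⊃ x)) = 1 ∧ 1 = 1
x ∧ z = 5/7 ∧ 1/7 = 1/7
((x ⊃ x) ∧ (¬x ∨ (x ⊃ x))) ∧ (x ∧ z) = 1 ∧ 1/7 = 1/7
(¬(y ⊃ ¬y) ∧ ((z ⊃ x) ∨ z)) ∨ (((x ⊃ x) ∧ (¬x ∨ (x ⊃ x))) ∧ (x ∧ z)) = 1/7 ∨ 1/7 = 1/7
¬¬((x ⊃ x) ∨ (x ⊃ x)) ⊃ ((¬(y ⊃ ¬y) ∧ ((z ⊃ x) ∨ z)) ∨ (((x ⊃ x) ∧ (¬x ∨ (x ⊃ x))) ∧ (x ∧ z))) = 1 ⊃ 1/7 = 1/7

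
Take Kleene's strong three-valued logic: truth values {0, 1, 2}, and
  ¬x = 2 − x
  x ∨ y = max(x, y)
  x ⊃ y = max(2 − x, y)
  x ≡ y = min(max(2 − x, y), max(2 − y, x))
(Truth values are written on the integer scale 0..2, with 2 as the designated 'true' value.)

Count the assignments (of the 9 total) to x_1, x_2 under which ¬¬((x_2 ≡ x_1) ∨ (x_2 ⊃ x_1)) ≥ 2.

x_1 = 0, x_2 = 0 ↦ 2  ≥
x_1 = 0, x_2 = 1 ↦ 1  <
x_1 = 0, x_2 = 2 ↦ 0  <
x_1 = 1, x_2 = 0 ↦ 2  ≥
x_1 = 1, x_2 = 1 ↦ 1  <
x_1 = 1, x_2 = 2 ↦ 1  <
x_1 = 2, x_2 = 0 ↦ 2  ≥
x_1 = 2, x_2 = 1 ↦ 2  ≥
x_1 = 2, x_2 = 2 ↦ 2  ≥
So 5 of the 9 assignments meet the threshold.

5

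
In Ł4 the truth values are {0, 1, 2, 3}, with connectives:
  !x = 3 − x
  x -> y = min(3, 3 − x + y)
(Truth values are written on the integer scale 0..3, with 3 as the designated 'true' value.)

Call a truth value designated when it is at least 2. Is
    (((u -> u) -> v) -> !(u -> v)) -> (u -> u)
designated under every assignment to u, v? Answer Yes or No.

u = 0, v = 0 ↦ 3
u = 0, v = 1 ↦ 3
u = 0, v = 2 ↦ 3
u = 0, v = 3 ↦ 3
u = 1, v = 0 ↦ 3
u = 1, v = 1 ↦ 3
u = 1, v = 2 ↦ 3
u = 1, v = 3 ↦ 3
u = 2, v = 0 ↦ 3
u = 2, v = 1 ↦ 3
u = 2, v = 2 ↦ 3
u = 2, v = 3 ↦ 3
u = 3, v = 0 ↦ 3
u = 3, v = 1 ↦ 3
u = 3, v = 2 ↦ 3
u = 3, v = 3 ↦ 3
Every assignment gives a value ≥ 2.

Yes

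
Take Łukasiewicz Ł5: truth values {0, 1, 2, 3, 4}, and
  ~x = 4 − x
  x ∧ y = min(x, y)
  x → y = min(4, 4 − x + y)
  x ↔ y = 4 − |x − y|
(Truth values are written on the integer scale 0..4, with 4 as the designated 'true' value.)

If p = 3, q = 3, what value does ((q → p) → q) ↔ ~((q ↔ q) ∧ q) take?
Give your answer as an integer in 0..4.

2

q → p = 3 → 3 = 4
(q → p) → q = 4 → 3 = 3
q ↔ q = 3 ↔ 3 = 4
(q ↔ q) ∧ q = 4 ∧ 3 = 3
~((q ↔ q) ∧ q) = ~3 = 1
((q → p) → q) ↔ ~((q ↔ q) ∧ q) = 3 ↔ 1 = 2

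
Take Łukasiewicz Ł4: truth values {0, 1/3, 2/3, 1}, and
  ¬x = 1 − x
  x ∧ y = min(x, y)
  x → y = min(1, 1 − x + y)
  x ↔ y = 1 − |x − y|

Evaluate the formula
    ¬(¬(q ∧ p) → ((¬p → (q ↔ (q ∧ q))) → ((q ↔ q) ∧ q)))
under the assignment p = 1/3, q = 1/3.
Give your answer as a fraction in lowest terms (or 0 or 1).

q ∧ p = 1/3 ∧ 1/3 = 1/3
¬(q ∧ p) = ¬1/3 = 2/3
¬p = ¬1/3 = 2/3
q ∧ q = 1/3 ∧ 1/3 = 1/3
q ↔ (q ∧ q) = 1/3 ↔ 1/3 = 1
¬p → (q ↔ (q ∧ q)) = 2/3 → 1 = 1
q ↔ q = 1/3 ↔ 1/3 = 1
(q ↔ q) ∧ q = 1 ∧ 1/3 = 1/3
(¬p → (q ↔ (q ∧ q))) → ((q ↔ q) ∧ q) = 1 → 1/3 = 1/3
¬(q ∧ p) → ((¬p → (q ↔ (q ∧ q))) → ((q ↔ q) ∧ q)) = 2/3 → 1/3 = 2/3
¬(¬(q ∧ p) → ((¬p → (q ↔ (q ∧ q))) → ((q ↔ q) ∧ q))) = ¬2/3 = 1/3

1/3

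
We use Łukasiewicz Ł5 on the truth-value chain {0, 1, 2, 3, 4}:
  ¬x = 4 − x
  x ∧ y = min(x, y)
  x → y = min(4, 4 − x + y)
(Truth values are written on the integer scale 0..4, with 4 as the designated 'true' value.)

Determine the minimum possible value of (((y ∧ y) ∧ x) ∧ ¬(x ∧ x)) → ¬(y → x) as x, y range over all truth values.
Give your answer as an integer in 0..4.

2

Take x = 2, y = 2:
y ∧ y = 2 ∧ 2 = 2
(y ∧ y) ∧ x = 2 ∧ 2 = 2
x ∧ x = 2 ∧ 2 = 2
¬(x ∧ x) = ¬2 = 2
((y ∧ y) ∧ x) ∧ ¬(x ∧ x) = 2 ∧ 2 = 2
y → x = 2 → 2 = 4
¬(y → x) = ¬4 = 0
(((y ∧ y) ∧ x) ∧ ¬(x ∧ x)) → ¬(y → x) = 2 → 0 = 2
No assignment yields a value below 2, so this is the minimum.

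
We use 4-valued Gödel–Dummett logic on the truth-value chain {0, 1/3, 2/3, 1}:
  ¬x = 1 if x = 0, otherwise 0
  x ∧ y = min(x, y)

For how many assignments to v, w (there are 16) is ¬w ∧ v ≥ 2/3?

v = 0, w = 0 ↦ 0  <
v = 0, w = 1/3 ↦ 0  <
v = 0, w = 2/3 ↦ 0  <
v = 0, w = 1 ↦ 0  <
v = 1/3, w = 0 ↦ 1/3  <
v = 1/3, w = 1/3 ↦ 0  <
v = 1/3, w = 2/3 ↦ 0  <
v = 1/3, w = 1 ↦ 0  <
v = 2/3, w = 0 ↦ 2/3  ≥
v = 2/3, w = 1/3 ↦ 0  <
v = 2/3, w = 2/3 ↦ 0  <
v = 2/3, w = 1 ↦ 0  <
v = 1, w = 0 ↦ 1  ≥
v = 1, w = 1/3 ↦ 0  <
v = 1, w = 2/3 ↦ 0  <
v = 1, w = 1 ↦ 0  <
So 2 of the 16 assignments meet the threshold.

2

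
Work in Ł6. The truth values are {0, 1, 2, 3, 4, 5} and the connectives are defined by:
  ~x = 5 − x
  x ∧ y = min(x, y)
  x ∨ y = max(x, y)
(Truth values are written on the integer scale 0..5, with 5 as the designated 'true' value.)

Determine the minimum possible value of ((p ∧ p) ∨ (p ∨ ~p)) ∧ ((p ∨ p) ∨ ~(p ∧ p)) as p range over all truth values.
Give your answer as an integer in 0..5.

3

Take p = 2:
p ∧ p = 2 ∧ 2 = 2
~p = ~2 = 3
p ∨ ~p = 2 ∨ 3 = 3
(p ∧ p) ∨ (p ∨ ~p) = 2 ∨ 3 = 3
p ∨ p = 2 ∨ 2 = 2
p ∧ p = 2 ∧ 2 = 2
~(p ∧ p) = ~2 = 3
(p ∨ p) ∨ ~(p ∧ p) = 2 ∨ 3 = 3
((p ∧ p) ∨ (p ∨ ~p)) ∧ ((p ∨ p) ∨ ~(p ∧ p)) = 3 ∧ 3 = 3
No assignment yields a value below 3, so this is the minimum.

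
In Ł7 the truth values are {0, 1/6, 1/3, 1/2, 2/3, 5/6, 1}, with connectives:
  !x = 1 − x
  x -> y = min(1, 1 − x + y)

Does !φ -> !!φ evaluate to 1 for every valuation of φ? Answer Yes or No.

Counterexample: take φ = 0.
!φ = !0 = 1
!φ = !0 = 1
!!φ = !1 = 0
!φ -> !!φ = 1 -> 0 = 0
This gives 0 ≠ 1.

No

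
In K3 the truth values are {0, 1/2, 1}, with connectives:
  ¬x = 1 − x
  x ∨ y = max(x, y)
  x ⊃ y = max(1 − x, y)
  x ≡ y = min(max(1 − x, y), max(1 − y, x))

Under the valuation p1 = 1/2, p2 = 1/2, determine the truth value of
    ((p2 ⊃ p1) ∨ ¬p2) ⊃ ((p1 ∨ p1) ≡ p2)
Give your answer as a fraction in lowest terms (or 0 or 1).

p2 ⊃ p1 = 1/2 ⊃ 1/2 = 1/2
¬p2 = ¬1/2 = 1/2
(p2 ⊃ p1) ∨ ¬p2 = 1/2 ∨ 1/2 = 1/2
p1 ∨ p1 = 1/2 ∨ 1/2 = 1/2
(p1 ∨ p1) ≡ p2 = 1/2 ≡ 1/2 = 1/2
((p2 ⊃ p1) ∨ ¬p2) ⊃ ((p1 ∨ p1) ≡ p2) = 1/2 ⊃ 1/2 = 1/2

1/2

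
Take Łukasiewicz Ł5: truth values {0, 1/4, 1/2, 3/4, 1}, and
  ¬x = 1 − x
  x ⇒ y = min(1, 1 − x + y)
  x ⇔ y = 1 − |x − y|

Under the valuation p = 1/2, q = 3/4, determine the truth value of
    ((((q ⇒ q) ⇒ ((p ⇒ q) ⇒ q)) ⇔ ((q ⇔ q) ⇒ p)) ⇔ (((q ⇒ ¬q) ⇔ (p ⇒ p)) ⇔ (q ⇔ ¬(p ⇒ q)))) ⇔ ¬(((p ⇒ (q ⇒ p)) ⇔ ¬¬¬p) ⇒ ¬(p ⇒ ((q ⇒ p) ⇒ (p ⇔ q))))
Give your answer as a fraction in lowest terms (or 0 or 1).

1/2

q ⇒ q = 3/4 ⇒ 3/4 = 1
p ⇒ q = 1/2 ⇒ 3/4 = 1
(p ⇒ q) ⇒ q = 1 ⇒ 3/4 = 3/4
(q ⇒ q) ⇒ ((p ⇒ q) ⇒ q) = 1 ⇒ 3/4 = 3/4
q ⇔ q = 3/4 ⇔ 3/4 = 1
(q ⇔ q) ⇒ p = 1 ⇒ 1/2 = 1/2
((q ⇒ q) ⇒ ((p ⇒ q) ⇒ q)) ⇔ ((q ⇔ q) ⇒ p) = 3/4 ⇔ 1/2 = 3/4
¬q = ¬3/4 = 1/4
q ⇒ ¬q = 3/4 ⇒ 1/4 = 1/2
p ⇒ p = 1/2 ⇒ 1/2 = 1
(q ⇒ ¬q) ⇔ (p ⇒ p) = 1/2 ⇔ 1 = 1/2
p ⇒ q = 1/2 ⇒ 3/4 = 1
¬(p ⇒ q) = ¬1 = 0
q ⇔ ¬(p ⇒ q) = 3/4 ⇔ 0 = 1/4
((q ⇒ ¬q) ⇔ (p ⇒ p)) ⇔ (q ⇔ ¬(p ⇒ q)) = 1/2 ⇔ 1/4 = 3/4
(((q ⇒ q) ⇒ ((p ⇒ q) ⇒ q)) ⇔ ((q ⇔ q) ⇒ p)) ⇔ (((q ⇒ ¬q) ⇔ (p ⇒ p)) ⇔ (q ⇔ ¬(p ⇒ q))) = 3/4 ⇔ 3/4 = 1
q ⇒ p = 3/4 ⇒ 1/2 = 3/4
p ⇒ (q ⇒ p) = 1/2 ⇒ 3/4 = 1
¬p = ¬1/2 = 1/2
¬¬p = ¬1/2 = 1/2
¬¬¬p = ¬1/2 = 1/2
(p ⇒ (q ⇒ p)) ⇔ ¬¬¬p = 1 ⇔ 1/2 = 1/2
q ⇒ p = 3/4 ⇒ 1/2 = 3/4
p ⇔ q = 1/2 ⇔ 3/4 = 3/4
(q ⇒ p) ⇒ (p ⇔ q) = 3/4 ⇒ 3/4 = 1
p ⇒ ((q ⇒ p) ⇒ (p ⇔ q)) = 1/2 ⇒ 1 = 1
¬(p ⇒ ((q ⇒ p) ⇒ (p ⇔ q))) = ¬1 = 0
((p ⇒ (q ⇒ p)) ⇔ ¬¬¬p) ⇒ ¬(p ⇒ ((q ⇒ p) ⇒ (p ⇔ q))) = 1/2 ⇒ 0 = 1/2
¬(((p ⇒ (q ⇒ p)) ⇔ ¬¬¬p) ⇒ ¬(p ⇒ ((q ⇒ p) ⇒ (p ⇔ q)))) = ¬1/2 = 1/2
((((q ⇒ q) ⇒ ((p ⇒ q) ⇒ q)) ⇔ ((q ⇔ q) ⇒ p)) ⇔ (((q ⇒ ¬q) ⇔ (p ⇒ p)) ⇔ (q ⇔ ¬(p ⇒ q)))) ⇔ ¬(((p ⇒ (q ⇒ p)) ⇔ ¬¬¬p) ⇒ ¬(p ⇒ ((q ⇒ p) ⇒ (p ⇔ q)))) = 1 ⇔ 1/2 = 1/2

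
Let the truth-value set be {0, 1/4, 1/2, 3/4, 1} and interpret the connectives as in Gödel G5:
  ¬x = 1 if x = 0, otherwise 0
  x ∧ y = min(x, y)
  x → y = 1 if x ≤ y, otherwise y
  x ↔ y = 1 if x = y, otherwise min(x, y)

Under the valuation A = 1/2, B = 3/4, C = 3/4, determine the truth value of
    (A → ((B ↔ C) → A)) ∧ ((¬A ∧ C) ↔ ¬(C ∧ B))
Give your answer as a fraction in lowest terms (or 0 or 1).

1

B ↔ C = 3/4 ↔ 3/4 = 1
(B ↔ C) → A = 1 → 1/2 = 1/2
A → ((B ↔ C) → A) = 1/2 → 1/2 = 1
¬A = ¬1/2 = 0
¬A ∧ C = 0 ∧ 3/4 = 0
C ∧ B = 3/4 ∧ 3/4 = 3/4
¬(C ∧ B) = ¬3/4 = 0
(¬A ∧ C) ↔ ¬(C ∧ B) = 0 ↔ 0 = 1
(A → ((B ↔ C) → A)) ∧ ((¬A ∧ C) ↔ ¬(C ∧ B)) = 1 ∧ 1 = 1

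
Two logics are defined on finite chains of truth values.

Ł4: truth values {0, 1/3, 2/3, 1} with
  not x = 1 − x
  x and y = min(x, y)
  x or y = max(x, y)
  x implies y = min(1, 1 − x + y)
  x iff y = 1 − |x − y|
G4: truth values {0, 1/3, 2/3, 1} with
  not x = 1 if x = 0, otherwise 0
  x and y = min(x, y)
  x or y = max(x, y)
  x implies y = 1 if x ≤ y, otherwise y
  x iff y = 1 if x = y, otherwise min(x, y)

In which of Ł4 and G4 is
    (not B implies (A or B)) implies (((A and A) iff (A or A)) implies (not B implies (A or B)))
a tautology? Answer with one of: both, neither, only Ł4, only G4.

both

In Ł4: every assignment gives 1 — tautology.
In G4: every assignment gives 1 — tautology.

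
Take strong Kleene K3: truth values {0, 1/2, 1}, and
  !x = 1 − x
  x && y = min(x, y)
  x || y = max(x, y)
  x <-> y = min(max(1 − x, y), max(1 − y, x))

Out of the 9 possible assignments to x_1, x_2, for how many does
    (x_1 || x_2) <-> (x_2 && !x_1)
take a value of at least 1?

x_1 = 0, x_2 = 0 ↦ 1  ≥
x_1 = 0, x_2 = 1/2 ↦ 1/2  <
x_1 = 0, x_2 = 1 ↦ 1  ≥
x_1 = 1/2, x_2 = 0 ↦ 1/2  <
x_1 = 1/2, x_2 = 1/2 ↦ 1/2  <
x_1 = 1/2, x_2 = 1 ↦ 1/2  <
x_1 = 1, x_2 = 0 ↦ 0  <
x_1 = 1, x_2 = 1/2 ↦ 0  <
x_1 = 1, x_2 = 1 ↦ 0  <
So 2 of the 9 assignments meet the threshold.

2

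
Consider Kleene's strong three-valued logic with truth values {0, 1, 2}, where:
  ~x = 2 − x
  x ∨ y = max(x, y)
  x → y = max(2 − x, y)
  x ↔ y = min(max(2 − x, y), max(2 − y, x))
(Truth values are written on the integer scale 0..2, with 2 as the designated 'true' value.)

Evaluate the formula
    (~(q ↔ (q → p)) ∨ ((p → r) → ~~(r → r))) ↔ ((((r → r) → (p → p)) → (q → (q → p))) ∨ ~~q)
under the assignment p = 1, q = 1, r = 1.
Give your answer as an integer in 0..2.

1

q → p = 1 → 1 = 1
q ↔ (q → p) = 1 ↔ 1 = 1
~(q ↔ (q → p)) = ~1 = 1
p → r = 1 → 1 = 1
r → r = 1 → 1 = 1
~(r → r) = ~1 = 1
~~(r → r) = ~1 = 1
(p → r) → ~~(r → r) = 1 → 1 = 1
~(q ↔ (q → p)) ∨ ((p → r) → ~~(r → r)) = 1 ∨ 1 = 1
r → r = 1 → 1 = 1
p → p = 1 → 1 = 1
(r → r) → (p → p) = 1 → 1 = 1
q → p = 1 → 1 = 1
q → (q → p) = 1 → 1 = 1
((r → r) → (p → p)) → (q → (q → p)) = 1 → 1 = 1
~q = ~1 = 1
~~q = ~1 = 1
(((r → r) → (p → p)) → (q → (q → p))) ∨ ~~q = 1 ∨ 1 = 1
(~(q ↔ (q → p)) ∨ ((p → r) → ~~(r → r))) ↔ ((((r → r) → (p → p)) → (q → (q → p))) ∨ ~~q) = 1 ↔ 1 = 1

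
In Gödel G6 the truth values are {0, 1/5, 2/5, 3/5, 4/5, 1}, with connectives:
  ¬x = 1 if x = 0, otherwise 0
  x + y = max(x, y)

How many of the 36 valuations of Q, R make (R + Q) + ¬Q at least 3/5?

value 1: 16 assignments (counts)
value 4/5: 8 assignments (counts)
value 3/5: 6 assignments (counts)
value 2/5: 4 assignments
value 1/5: 2 assignments
So 30 of the 36 assignments meet the threshold.

30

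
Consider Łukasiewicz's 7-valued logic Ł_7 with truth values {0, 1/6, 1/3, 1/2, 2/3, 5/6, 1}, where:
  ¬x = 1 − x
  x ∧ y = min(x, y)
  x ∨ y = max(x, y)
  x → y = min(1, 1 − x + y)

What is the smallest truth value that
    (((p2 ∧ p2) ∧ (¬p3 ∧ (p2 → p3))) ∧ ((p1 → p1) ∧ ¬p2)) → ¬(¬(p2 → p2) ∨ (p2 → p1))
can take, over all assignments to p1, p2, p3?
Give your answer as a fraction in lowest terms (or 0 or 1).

Take p1 = 1/2, p2 = 1/2, p3 = 0:
p2 ∧ p2 = 1/2 ∧ 1/2 = 1/2
¬p3 = ¬0 = 1
p2 → p3 = 1/2 → 0 = 1/2
¬p3 ∧ (p2 → p3) = 1 ∧ 1/2 = 1/2
(p2 ∧ p2) ∧ (¬p3 ∧ (p2 → p3)) = 1/2 ∧ 1/2 = 1/2
p1 → p1 = 1/2 → 1/2 = 1
¬p2 = ¬1/2 = 1/2
(p1 → p1) ∧ ¬p2 = 1 ∧ 1/2 = 1/2
((p2 ∧ p2) ∧ (¬p3 ∧ (p2 → p3))) ∧ ((p1 → p1) ∧ ¬p2) = 1/2 ∧ 1/2 = 1/2
p2 → p2 = 1/2 → 1/2 = 1
¬(p2 → p2) = ¬1 = 0
p2 → p1 = 1/2 → 1/2 = 1
¬(p2 → p2) ∨ (p2 → p1) = 0 ∨ 1 = 1
¬(¬(p2 → p2) ∨ (p2 → p1)) = ¬1 = 0
(((p2 ∧ p2) ∧ (¬p3 ∧ (p2 → p3))) ∧ ((p1 → p1) ∧ ¬p2)) → ¬(¬(p2 → p2) ∨ (p2 → p1)) = 1/2 → 0 = 1/2
No assignment yields a value below 1/2, so this is the minimum.

1/2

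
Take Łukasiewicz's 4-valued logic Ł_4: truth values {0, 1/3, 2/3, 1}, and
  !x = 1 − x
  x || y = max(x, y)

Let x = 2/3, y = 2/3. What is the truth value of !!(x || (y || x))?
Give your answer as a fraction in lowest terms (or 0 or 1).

2/3

y || x = 2/3 || 2/3 = 2/3
x || (y || x) = 2/3 || 2/3 = 2/3
!(x || (y || x)) = !2/3 = 1/3
!!(x || (y || x)) = !1/3 = 2/3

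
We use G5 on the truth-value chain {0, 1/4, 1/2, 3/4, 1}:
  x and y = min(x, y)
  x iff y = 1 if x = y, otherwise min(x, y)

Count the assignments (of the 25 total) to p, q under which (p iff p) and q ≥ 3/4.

10

value 1: 5 assignments (counts)
value 3/4: 5 assignments (counts)
value 1/2: 5 assignments
value 1/4: 5 assignments
value 0: 5 assignments
So 10 of the 25 assignments meet the threshold.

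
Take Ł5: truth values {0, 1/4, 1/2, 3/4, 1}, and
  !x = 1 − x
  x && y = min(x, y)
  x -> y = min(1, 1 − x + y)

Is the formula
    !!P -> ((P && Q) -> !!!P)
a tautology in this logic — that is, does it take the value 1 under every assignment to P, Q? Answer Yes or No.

Counterexample: take P = 3/4, Q = 3/4.
!P = !3/4 = 1/4
!!P = !1/4 = 3/4
P && Q = 3/4 && 3/4 = 3/4
!P = !3/4 = 1/4
!!P = !1/4 = 3/4
!!!P = !3/4 = 1/4
(P && Q) -> !!!P = 3/4 -> 1/4 = 1/2
!!P -> ((P && Q) -> !!!P) = 3/4 -> 1/2 = 3/4
This gives 3/4 ≠ 1.

No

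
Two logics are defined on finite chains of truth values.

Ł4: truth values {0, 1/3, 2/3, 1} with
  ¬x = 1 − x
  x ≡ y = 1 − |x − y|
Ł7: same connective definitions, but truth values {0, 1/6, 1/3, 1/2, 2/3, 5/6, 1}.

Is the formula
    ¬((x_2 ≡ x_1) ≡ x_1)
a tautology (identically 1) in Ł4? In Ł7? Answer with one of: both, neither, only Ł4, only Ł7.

neither

In Ł4: at x_1 = 0, x_2 = 1/3 the value is 2/3 — not a tautology.
In Ł7: at x_1 = 0, x_2 = 1/6 the value is 5/6 — not a tautology.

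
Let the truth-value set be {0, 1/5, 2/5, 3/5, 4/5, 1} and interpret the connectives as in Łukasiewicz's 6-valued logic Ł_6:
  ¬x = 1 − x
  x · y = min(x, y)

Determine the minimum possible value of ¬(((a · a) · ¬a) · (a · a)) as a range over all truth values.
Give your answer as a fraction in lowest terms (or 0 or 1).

3/5

Take a = 2/5:
a · a = 2/5 · 2/5 = 2/5
¬a = ¬2/5 = 3/5
(a · a) · ¬a = 2/5 · 3/5 = 2/5
a · a = 2/5 · 2/5 = 2/5
((a · a) · ¬a) · (a · a) = 2/5 · 2/5 = 2/5
¬(((a · a) · ¬a) · (a · a)) = ¬2/5 = 3/5
No assignment yields a value below 3/5, so this is the minimum.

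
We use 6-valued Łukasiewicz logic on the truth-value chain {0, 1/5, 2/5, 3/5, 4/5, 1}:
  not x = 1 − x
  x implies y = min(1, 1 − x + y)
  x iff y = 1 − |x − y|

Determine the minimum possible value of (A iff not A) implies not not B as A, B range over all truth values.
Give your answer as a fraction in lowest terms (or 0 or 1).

Take A = 2/5, B = 0:
not A = not 2/5 = 3/5
A iff not A = 2/5 iff 3/5 = 4/5
not B = not 0 = 1
not not B = not 1 = 0
(A iff not A) implies not not B = 4/5 implies 0 = 1/5
No assignment yields a value below 1/5, so this is the minimum.

1/5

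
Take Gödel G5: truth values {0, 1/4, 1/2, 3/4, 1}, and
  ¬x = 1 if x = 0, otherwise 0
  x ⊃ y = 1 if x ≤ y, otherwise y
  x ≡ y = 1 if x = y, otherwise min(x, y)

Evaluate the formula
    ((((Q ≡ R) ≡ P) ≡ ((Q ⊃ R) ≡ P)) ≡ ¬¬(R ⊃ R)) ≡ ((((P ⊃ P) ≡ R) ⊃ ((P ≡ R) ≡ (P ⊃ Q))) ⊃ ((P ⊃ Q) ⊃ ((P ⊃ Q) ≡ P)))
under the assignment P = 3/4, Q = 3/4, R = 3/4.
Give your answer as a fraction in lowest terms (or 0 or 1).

3/4

Q ≡ R = 3/4 ≡ 3/4 = 1
(Q ≡ R) ≡ P = 1 ≡ 3/4 = 3/4
Q ⊃ R = 3/4 ⊃ 3/4 = 1
(Q ⊃ R) ≡ P = 1 ≡ 3/4 = 3/4
((Q ≡ R) ≡ P) ≡ ((Q ⊃ R) ≡ P) = 3/4 ≡ 3/4 = 1
R ⊃ R = 3/4 ⊃ 3/4 = 1
¬(R ⊃ R) = ¬1 = 0
¬¬(R ⊃ R) = ¬0 = 1
(((Q ≡ R) ≡ P) ≡ ((Q ⊃ R) ≡ P)) ≡ ¬¬(R ⊃ R) = 1 ≡ 1 = 1
P ⊃ P = 3/4 ⊃ 3/4 = 1
(P ⊃ P) ≡ R = 1 ≡ 3/4 = 3/4
P ≡ R = 3/4 ≡ 3/4 = 1
P ⊃ Q = 3/4 ⊃ 3/4 = 1
(P ≡ R) ≡ (P ⊃ Q) = 1 ≡ 1 = 1
((P ⊃ P) ≡ R) ⊃ ((P ≡ R) ≡ (P ⊃ Q)) = 3/4 ⊃ 1 = 1
P ⊃ Q = 3/4 ⊃ 3/4 = 1
P ⊃ Q = 3/4 ⊃ 3/4 = 1
(P ⊃ Q) ≡ P = 1 ≡ 3/4 = 3/4
(P ⊃ Q) ⊃ ((P ⊃ Q) ≡ P) = 1 ⊃ 3/4 = 3/4
(((P ⊃ P) ≡ R) ⊃ ((P ≡ R) ≡ (P ⊃ Q))) ⊃ ((P ⊃ Q) ⊃ ((P ⊃ Q) ≡ P)) = 1 ⊃ 3/4 = 3/4
((((Q ≡ R) ≡ P) ≡ ((Q ⊃ R) ≡ P)) ≡ ¬¬(R ⊃ R)) ≡ ((((P ⊃ P) ≡ R) ⊃ ((P ≡ R) ≡ (P ⊃ Q))) ⊃ ((P ⊃ Q) ⊃ ((P ⊃ Q) ≡ P))) = 1 ≡ 3/4 = 3/4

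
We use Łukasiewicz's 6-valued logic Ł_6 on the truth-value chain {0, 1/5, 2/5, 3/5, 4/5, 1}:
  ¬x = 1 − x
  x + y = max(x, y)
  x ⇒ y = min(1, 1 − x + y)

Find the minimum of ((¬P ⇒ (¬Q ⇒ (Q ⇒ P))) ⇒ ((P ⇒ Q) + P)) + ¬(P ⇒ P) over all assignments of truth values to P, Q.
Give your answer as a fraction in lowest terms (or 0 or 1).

Take P = 2/5, Q = 0:
¬P = ¬2/5 = 3/5
¬Q = ¬0 = 1
Q ⇒ P = 0 ⇒ 2/5 = 1
¬Q ⇒ (Q ⇒ P) = 1 ⇒ 1 = 1
¬P ⇒ (¬Q ⇒ (Q ⇒ P)) = 3/5 ⇒ 1 = 1
P ⇒ Q = 2/5 ⇒ 0 = 3/5
(P ⇒ Q) + P = 3/5 + 2/5 = 3/5
(¬P ⇒ (¬Q ⇒ (Q ⇒ P))) ⇒ ((P ⇒ Q) + P) = 1 ⇒ 3/5 = 3/5
P ⇒ P = 2/5 ⇒ 2/5 = 1
¬(P ⇒ P) = ¬1 = 0
((¬P ⇒ (¬Q ⇒ (Q ⇒ P))) ⇒ ((P ⇒ Q) + P)) + ¬(P ⇒ P) = 3/5 + 0 = 3/5
No assignment yields a value below 3/5, so this is the minimum.

3/5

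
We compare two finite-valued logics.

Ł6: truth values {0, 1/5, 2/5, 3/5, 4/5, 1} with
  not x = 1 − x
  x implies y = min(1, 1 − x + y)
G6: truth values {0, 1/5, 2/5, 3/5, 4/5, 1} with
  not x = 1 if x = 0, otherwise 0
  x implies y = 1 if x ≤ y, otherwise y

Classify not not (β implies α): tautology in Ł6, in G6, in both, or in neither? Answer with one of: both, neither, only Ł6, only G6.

neither

In Ł6: at α = 0, β = 1/5 the value is 4/5 — not a tautology.
In G6: at α = 0, β = 1/5 the value is 0 — not a tautology.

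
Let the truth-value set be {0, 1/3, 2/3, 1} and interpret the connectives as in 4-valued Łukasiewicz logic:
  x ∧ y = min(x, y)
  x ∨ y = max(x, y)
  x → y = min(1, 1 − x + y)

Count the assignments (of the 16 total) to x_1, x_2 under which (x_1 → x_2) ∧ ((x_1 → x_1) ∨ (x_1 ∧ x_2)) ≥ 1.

10

x_1 = 0, x_2 = 0 ↦ 1  ≥
x_1 = 0, x_2 = 1/3 ↦ 1  ≥
x_1 = 0, x_2 = 2/3 ↦ 1  ≥
x_1 = 0, x_2 = 1 ↦ 1  ≥
x_1 = 1/3, x_2 = 0 ↦ 2/3  <
x_1 = 1/3, x_2 = 1/3 ↦ 1  ≥
x_1 = 1/3, x_2 = 2/3 ↦ 1  ≥
x_1 = 1/3, x_2 = 1 ↦ 1  ≥
x_1 = 2/3, x_2 = 0 ↦ 1/3  <
x_1 = 2/3, x_2 = 1/3 ↦ 2/3  <
x_1 = 2/3, x_2 = 2/3 ↦ 1  ≥
x_1 = 2/3, x_2 = 1 ↦ 1  ≥
x_1 = 1, x_2 = 0 ↦ 0  <
x_1 = 1, x_2 = 1/3 ↦ 1/3  <
x_1 = 1, x_2 = 2/3 ↦ 2/3  <
x_1 = 1, x_2 = 1 ↦ 1  ≥
So 10 of the 16 assignments meet the threshold.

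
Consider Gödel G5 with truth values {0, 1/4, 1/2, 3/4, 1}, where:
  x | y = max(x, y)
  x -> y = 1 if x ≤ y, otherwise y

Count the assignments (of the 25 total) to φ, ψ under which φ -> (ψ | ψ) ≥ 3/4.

16

value 1: 15 assignments (counts)
value 3/4: 1 assignment (counts)
value 1/2: 2 assignments
value 1/4: 3 assignments
value 0: 4 assignments
So 16 of the 25 assignments meet the threshold.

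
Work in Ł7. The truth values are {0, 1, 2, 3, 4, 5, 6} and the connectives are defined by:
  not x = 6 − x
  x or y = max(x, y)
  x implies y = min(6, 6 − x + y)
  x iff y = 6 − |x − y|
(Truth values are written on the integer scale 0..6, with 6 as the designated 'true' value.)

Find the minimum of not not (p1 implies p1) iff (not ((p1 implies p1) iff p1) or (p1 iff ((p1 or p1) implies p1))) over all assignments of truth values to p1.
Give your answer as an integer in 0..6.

Take p1 = 3:
p1 implies p1 = 3 implies 3 = 6
not (p1 implies p1) = not 6 = 0
not not (p1 implies p1) = not 0 = 6
p1 implies p1 = 3 implies 3 = 6
(p1 implies p1) iff p1 = 6 iff 3 = 3
not ((p1 implies p1) iff p1) = not 3 = 3
p1 or p1 = 3 or 3 = 3
(p1 or p1) implies p1 = 3 implies 3 = 6
p1 iff ((p1 or p1) implies p1) = 3 iff 6 = 3
not ((p1 implies p1) iff p1) or (p1 iff ((p1 or p1) implies p1)) = 3 or 3 = 3
not not (p1 implies p1) iff (not ((p1 implies p1) iff p1) or (p1 iff ((p1 or p1) implies p1))) = 6 iff 3 = 3
No assignment yields a value below 3, so this is the minimum.

3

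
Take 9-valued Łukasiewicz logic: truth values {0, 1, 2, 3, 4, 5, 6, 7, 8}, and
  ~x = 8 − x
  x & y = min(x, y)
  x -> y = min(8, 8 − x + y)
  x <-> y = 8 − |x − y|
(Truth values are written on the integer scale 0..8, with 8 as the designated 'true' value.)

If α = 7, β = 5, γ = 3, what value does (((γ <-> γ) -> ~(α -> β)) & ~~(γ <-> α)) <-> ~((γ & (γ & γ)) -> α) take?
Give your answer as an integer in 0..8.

γ <-> γ = 3 <-> 3 = 8
α -> β = 7 -> 5 = 6
~(α -> β) = ~6 = 2
(γ <-> γ) -> ~(α -> β) = 8 -> 2 = 2
γ <-> α = 3 <-> 7 = 4
~(γ <-> α) = ~4 = 4
~~(γ <-> α) = ~4 = 4
((γ <-> γ) -> ~(α -> β)) & ~~(γ <-> α) = 2 & 4 = 2
γ & γ = 3 & 3 = 3
γ & (γ & γ) = 3 & 3 = 3
(γ & (γ & γ)) -> α = 3 -> 7 = 8
~((γ & (γ & γ)) -> α) = ~8 = 0
(((γ <-> γ) -> ~(α -> β)) & ~~(γ <-> α)) <-> ~((γ & (γ & γ)) -> α) = 2 <-> 0 = 6

6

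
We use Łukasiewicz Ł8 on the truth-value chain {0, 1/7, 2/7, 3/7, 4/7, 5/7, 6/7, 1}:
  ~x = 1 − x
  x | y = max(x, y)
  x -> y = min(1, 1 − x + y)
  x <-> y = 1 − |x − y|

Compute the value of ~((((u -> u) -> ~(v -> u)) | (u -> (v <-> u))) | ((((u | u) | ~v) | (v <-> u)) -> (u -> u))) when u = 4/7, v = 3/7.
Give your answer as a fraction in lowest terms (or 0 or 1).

u -> u = 4/7 -> 4/7 = 1
v -> u = 3/7 -> 4/7 = 1
~(v -> u) = ~1 = 0
(u -> u) -> ~(v -> u) = 1 -> 0 = 0
v <-> u = 3/7 <-> 4/7 = 6/7
u -> (v <-> u) = 4/7 -> 6/7 = 1
((u -> u) -> ~(v -> u)) | (u -> (v <-> u)) = 0 | 1 = 1
u | u = 4/7 | 4/7 = 4/7
~v = ~3/7 = 4/7
(u | u) | ~v = 4/7 | 4/7 = 4/7
v <-> u = 3/7 <-> 4/7 = 6/7
((u | u) | ~v) | (v <-> u) = 4/7 | 6/7 = 6/7
u -> u = 4/7 -> 4/7 = 1
(((u | u) | ~v) | (v <-> u)) -> (u -> u) = 6/7 -> 1 = 1
(((u -> u) -> ~(v -> u)) | (u -> (v <-> u))) | ((((u | u) | ~v) | (v <-> u)) -> (u -> u)) = 1 | 1 = 1
~((((u -> u) -> ~(v -> u)) | (u -> (v <-> u))) | ((((u | u) | ~v) | (v <-> u)) -> (u -> u))) = ~1 = 0

0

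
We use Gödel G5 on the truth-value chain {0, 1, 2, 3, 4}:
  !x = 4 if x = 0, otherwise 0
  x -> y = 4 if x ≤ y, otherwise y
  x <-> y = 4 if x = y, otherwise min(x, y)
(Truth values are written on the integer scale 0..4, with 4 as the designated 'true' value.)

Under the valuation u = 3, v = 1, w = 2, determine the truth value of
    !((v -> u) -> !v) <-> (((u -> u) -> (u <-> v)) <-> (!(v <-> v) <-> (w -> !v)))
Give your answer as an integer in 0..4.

1

v -> u = 1 -> 3 = 4
!v = !1 = 0
(v -> u) -> !v = 4 -> 0 = 0
!((v -> u) -> !v) = !0 = 4
u -> u = 3 -> 3 = 4
u <-> v = 3 <-> 1 = 1
(u -> u) -> (u <-> v) = 4 -> 1 = 1
v <-> v = 1 <-> 1 = 4
!(v <-> v) = !4 = 0
!v = !1 = 0
w -> !v = 2 -> 0 = 0
!(v <-> v) <-> (w -> !v) = 0 <-> 0 = 4
((u -> u) -> (u <-> v)) <-> (!(v <-> v) <-> (w -> !v)) = 1 <-> 4 = 1
!((v -> u) -> !v) <-> (((u -> u) -> (u <-> v)) <-> (!(v <-> v) <-> (w -> !v))) = 4 <-> 1 = 1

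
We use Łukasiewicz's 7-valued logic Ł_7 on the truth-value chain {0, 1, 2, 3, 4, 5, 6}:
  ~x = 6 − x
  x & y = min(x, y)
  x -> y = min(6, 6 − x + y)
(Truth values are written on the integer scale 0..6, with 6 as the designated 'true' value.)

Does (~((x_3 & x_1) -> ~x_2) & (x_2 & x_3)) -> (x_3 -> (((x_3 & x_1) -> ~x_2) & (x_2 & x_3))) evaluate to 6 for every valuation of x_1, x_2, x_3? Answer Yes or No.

No

Counterexample: take x_1 = 4, x_2 = 6, x_3 = 5.
x_3 & x_1 = 5 & 4 = 4
~x_2 = ~6 = 0
(x_3 & x_1) -> ~x_2 = 4 -> 0 = 2
~((x_3 & x_1) -> ~x_2) = ~2 = 4
x_2 & x_3 = 6 & 5 = 5
~((x_3 & x_1) -> ~x_2) & (x_2 & x_3) = 4 & 5 = 4
x_3 & x_1 = 5 & 4 = 4
~x_2 = ~6 = 0
(x_3 & x_1) -> ~x_2 = 4 -> 0 = 2
x_2 & x_3 = 6 & 5 = 5
((x_3 & x_1) -> ~x_2) & (x_2 & x_3) = 2 & 5 = 2
x_3 -> (((x_3 & x_1) -> ~x_2) & (x_2 & x_3)) = 5 -> 2 = 3
(~((x_3 & x_1) -> ~x_2) & (x_2 & x_3)) -> (x_3 -> (((x_3 & x_1) -> ~x_2) & (x_2 & x_3))) = 4 -> 3 = 5
This gives 5 ≠ 6.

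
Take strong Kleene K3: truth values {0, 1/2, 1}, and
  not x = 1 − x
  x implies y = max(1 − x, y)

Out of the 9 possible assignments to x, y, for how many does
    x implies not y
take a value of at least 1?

5

x = 0, y = 0 ↦ 1  ≥
x = 0, y = 1/2 ↦ 1  ≥
x = 0, y = 1 ↦ 1  ≥
x = 1/2, y = 0 ↦ 1  ≥
x = 1/2, y = 1/2 ↦ 1/2  <
x = 1/2, y = 1 ↦ 1/2  <
x = 1, y = 0 ↦ 1  ≥
x = 1, y = 1/2 ↦ 1/2  <
x = 1, y = 1 ↦ 0  <
So 5 of the 9 assignments meet the threshold.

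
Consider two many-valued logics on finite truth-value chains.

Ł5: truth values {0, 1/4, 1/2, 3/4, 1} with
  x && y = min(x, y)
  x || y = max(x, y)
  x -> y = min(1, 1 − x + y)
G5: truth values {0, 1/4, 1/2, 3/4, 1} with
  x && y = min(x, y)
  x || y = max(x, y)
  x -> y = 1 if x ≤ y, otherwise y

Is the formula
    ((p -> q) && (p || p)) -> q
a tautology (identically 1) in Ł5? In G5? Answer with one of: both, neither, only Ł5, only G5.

In Ł5: at p = 1/4, q = 0 the value is 3/4 — not a tautology.
In G5: every assignment gives 1 — tautology.

only G5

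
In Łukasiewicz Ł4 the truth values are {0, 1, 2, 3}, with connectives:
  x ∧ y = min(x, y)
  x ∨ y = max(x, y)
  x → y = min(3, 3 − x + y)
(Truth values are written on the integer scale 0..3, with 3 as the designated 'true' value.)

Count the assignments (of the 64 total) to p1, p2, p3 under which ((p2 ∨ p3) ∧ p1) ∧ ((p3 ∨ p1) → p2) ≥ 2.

17

value 3: 4 assignments (counts)
value 2: 13 assignments (counts)
value 1: 23 assignments
value 0: 24 assignments
So 17 of the 64 assignments meet the threshold.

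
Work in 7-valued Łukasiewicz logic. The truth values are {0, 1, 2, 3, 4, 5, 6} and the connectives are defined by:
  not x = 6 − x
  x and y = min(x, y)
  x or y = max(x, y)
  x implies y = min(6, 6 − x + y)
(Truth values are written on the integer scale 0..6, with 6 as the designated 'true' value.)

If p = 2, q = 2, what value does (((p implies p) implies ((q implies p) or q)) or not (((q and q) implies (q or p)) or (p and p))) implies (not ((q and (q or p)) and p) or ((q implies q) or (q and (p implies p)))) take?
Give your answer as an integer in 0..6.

p implies p = 2 implies 2 = 6
q implies p = 2 implies 2 = 6
(q implies p) or q = 6 or 2 = 6
(p implies p) implies ((q implies p) or q) = 6 implies 6 = 6
q and q = 2 and 2 = 2
q or p = 2 or 2 = 2
(q and q) implies (q or p) = 2 implies 2 = 6
p and p = 2 and 2 = 2
((q and q) implies (q or p)) or (p and p) = 6 or 2 = 6
not (((q and q) implies (q or p)) or (p and p)) = not 6 = 0
((p implies p) implies ((q implies p) or q)) or not (((q and q) implies (q or p)) or (p and p)) = 6 or 0 = 6
q or p = 2 or 2 = 2
q and (q or p) = 2 and 2 = 2
(q and (q or p)) and p = 2 and 2 = 2
not ((q and (q or p)) and p) = not 2 = 4
q implies q = 2 implies 2 = 6
p implies p = 2 implies 2 = 6
q and (p implies p) = 2 and 6 = 2
(q implies q) or (q and (p implies p)) = 6 or 2 = 6
not ((q and (q or p)) and p) or ((q implies q) or (q and (p implies p))) = 4 or 6 = 6
(((p implies p) implies ((q implies p) or q)) or not (((q and q) implies (q or p)) or (p and p))) implies (not ((q and (q or p)) and p) or ((q implies q) or (q and (p implies p)))) = 6 implies 6 = 6

6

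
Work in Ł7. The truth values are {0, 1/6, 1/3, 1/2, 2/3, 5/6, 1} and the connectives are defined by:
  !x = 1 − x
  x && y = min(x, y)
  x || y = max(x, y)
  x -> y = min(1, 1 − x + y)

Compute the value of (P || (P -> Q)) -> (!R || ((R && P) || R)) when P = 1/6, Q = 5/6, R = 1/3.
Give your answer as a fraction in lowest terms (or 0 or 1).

P -> Q = 1/6 -> 5/6 = 1
P || (P -> Q) = 1/6 || 1 = 1
!R = !1/3 = 2/3
R && P = 1/3 && 1/6 = 1/6
(R && P) || R = 1/6 || 1/3 = 1/3
!R || ((R && P) || R) = 2/3 || 1/3 = 2/3
(P || (P -> Q)) -> (!R || ((R && P) || R)) = 1 -> 2/3 = 2/3

2/3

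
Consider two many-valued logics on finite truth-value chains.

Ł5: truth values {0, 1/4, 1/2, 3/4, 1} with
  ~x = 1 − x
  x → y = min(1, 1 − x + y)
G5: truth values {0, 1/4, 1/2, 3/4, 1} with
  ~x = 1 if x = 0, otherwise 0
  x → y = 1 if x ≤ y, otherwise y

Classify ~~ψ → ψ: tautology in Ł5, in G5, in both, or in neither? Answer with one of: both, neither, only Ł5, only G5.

In Ł5: every assignment gives 1 — tautology.
In G5: at ψ = 1/4 the value is 1/4 — not a tautology.

only Ł5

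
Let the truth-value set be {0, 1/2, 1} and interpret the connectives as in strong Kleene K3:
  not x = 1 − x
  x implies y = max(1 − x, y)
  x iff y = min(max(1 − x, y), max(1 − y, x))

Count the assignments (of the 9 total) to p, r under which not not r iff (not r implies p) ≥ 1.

4

p = 0, r = 0 ↦ 1  ≥
p = 0, r = 1/2 ↦ 1/2  <
p = 0, r = 1 ↦ 1  ≥
p = 1/2, r = 0 ↦ 1/2  <
p = 1/2, r = 1/2 ↦ 1/2  <
p = 1/2, r = 1 ↦ 1  ≥
p = 1, r = 0 ↦ 0  <
p = 1, r = 1/2 ↦ 1/2  <
p = 1, r = 1 ↦ 1  ≥
So 4 of the 9 assignments meet the threshold.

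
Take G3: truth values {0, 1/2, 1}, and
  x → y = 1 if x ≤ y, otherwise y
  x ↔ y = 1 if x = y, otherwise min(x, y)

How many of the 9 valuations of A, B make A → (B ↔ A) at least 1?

A = 0, B = 0 ↦ 1  ≥
A = 0, B = 1/2 ↦ 1  ≥
A = 0, B = 1 ↦ 1  ≥
A = 1/2, B = 0 ↦ 0  <
A = 1/2, B = 1/2 ↦ 1  ≥
A = 1/2, B = 1 ↦ 1  ≥
A = 1, B = 0 ↦ 0  <
A = 1, B = 1/2 ↦ 1/2  <
A = 1, B = 1 ↦ 1  ≥
So 6 of the 9 assignments meet the threshold.

6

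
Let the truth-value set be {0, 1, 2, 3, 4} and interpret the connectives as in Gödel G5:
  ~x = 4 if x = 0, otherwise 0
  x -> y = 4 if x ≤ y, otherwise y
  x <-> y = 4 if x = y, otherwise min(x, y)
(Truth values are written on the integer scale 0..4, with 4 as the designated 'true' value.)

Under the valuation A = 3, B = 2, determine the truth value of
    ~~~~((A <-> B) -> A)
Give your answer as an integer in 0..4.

A <-> B = 3 <-> 2 = 2
(A <-> B) -> A = 2 -> 3 = 4
~((A <-> B) -> A) = ~4 = 0
~~((A <-> B) -> A) = ~0 = 4
~~~((A <-> B) -> A) = ~4 = 0
~~~~((A <-> B) -> A) = ~0 = 4

4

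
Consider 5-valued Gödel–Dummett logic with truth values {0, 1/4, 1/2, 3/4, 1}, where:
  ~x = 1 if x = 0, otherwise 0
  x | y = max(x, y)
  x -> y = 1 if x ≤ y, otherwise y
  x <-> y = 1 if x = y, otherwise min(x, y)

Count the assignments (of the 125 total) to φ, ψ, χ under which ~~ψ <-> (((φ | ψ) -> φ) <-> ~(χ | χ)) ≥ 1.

46

value 1: 46 assignments (counts)
value 3/4: 1 assignment
value 1/2: 2 assignments
value 1/4: 3 assignments
value 0: 73 assignments
So 46 of the 125 assignments meet the threshold.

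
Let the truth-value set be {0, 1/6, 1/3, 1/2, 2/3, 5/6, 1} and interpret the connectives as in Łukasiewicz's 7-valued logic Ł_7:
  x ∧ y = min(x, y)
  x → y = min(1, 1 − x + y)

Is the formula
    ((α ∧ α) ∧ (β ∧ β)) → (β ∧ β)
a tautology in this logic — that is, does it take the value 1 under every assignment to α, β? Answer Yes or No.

At α = 1/6, β = 1, for instance:
α ∧ α = 1/6 ∧ 1/6 = 1/6
β ∧ β = 1 ∧ 1 = 1
(α ∧ α) ∧ (β ∧ β) = 1/6 ∧ 1 = 1/6
((α ∧ α) ∧ (β ∧ β)) → (β ∧ β) = 1/6 → 1 = 1
and checking the remaining 48 assignments likewise gives ≥ 1 in every case.

Yes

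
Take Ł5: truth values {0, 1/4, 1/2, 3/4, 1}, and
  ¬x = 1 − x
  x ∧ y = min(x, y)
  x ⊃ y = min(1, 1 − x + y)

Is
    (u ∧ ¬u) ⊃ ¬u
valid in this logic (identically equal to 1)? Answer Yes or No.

Yes

u = 0 ↦ 1
u = 1/4 ↦ 1
u = 1/2 ↦ 1
u = 3/4 ↦ 1
u = 1 ↦ 1
Every assignment gives a value ≥ 1.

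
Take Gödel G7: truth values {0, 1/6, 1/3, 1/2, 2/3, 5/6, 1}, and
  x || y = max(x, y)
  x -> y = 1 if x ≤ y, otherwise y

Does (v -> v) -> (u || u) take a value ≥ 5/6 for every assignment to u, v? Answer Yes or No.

No

Counterexample: take u = 0, v = 0.
v -> v = 0 -> 0 = 1
u || u = 0 || 0 = 0
(v -> v) -> (u || u) = 1 -> 0 = 0
This gives 0, which is below 5/6.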